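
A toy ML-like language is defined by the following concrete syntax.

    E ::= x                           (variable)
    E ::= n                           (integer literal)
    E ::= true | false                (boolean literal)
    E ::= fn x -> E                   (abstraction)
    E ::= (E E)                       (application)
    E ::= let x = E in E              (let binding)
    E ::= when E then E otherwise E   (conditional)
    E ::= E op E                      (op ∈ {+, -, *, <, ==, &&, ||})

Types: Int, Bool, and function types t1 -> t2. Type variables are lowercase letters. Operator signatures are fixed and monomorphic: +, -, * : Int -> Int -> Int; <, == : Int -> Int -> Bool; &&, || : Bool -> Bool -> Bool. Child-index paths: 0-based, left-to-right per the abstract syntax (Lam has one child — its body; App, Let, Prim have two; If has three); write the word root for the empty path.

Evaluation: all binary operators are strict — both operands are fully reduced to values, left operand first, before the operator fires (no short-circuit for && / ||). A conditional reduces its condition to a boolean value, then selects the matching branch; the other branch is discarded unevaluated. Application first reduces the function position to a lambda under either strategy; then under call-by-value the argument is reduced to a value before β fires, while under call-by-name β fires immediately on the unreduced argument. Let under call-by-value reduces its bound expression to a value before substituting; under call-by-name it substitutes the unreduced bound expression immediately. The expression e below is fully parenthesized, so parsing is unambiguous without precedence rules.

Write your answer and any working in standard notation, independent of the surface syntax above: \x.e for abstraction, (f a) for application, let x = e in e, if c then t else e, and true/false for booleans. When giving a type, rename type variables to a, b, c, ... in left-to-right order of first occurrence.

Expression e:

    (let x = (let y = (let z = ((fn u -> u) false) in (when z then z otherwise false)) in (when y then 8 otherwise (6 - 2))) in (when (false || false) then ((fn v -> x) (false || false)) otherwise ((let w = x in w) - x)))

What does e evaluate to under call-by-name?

Derivation:
step 0: (let x = (let y = (let z = ((\u.u) false) in (if z then z else false)) in (if y then 8 else (6 - 2))) in (if (false || false) then ((\v.x) (false || false)) else ((let w = x in w) - x)))
step 1: [let@root] (if (false || false) then ((\v.(let y = (let z = ((\u.u) false) in (if z then z else false)) in (if y then 8 else (6 - 2)))) (false || false)) else ((let w = (let y = (let z = ((\u.u) false) in (if z then z else false)) in (if y then 8 else (6 - 2))) in w) - (let y = (let z = ((\u.u) false) in (if z then z else false)) in (if y then 8 else (6 - 2)))))
step 2: [delta@0] (if false then ((\v.(let y = (let z = ((\u.u) false) in (if z then z else false)) in (if y then 8 else (6 - 2)))) (false || false)) else ((let w = (let y = (let z = ((\u.u) false) in (if z then z else false)) in (if y then 8 else (6 - 2))) in w) - (let y = (let z = ((\u.u) false) in (if z then z else false)) in (if y then 8 else (6 - 2)))))
step 3: [if@root] ((let w = (let y = (let z = ((\u.u) false) in (if z then z else false)) in (if y then 8 else (6 - 2))) in w) - (let y = (let z = ((\u.u) false) in (if z then z else false)) in (if y then 8 else (6 - 2))))
step 4: [let@0] ((let y = (let z = ((\u.u) false) in (if z then z else false)) in (if y then 8 else (6 - 2))) - (let y = (let z = ((\u.u) false) in (if z then z else false)) in (if y then 8 else (6 - 2))))
step 5: [let@0] ((if (let z = ((\u.u) false) in (if z then z else false)) then 8 else (6 - 2)) - (let y = (let z = ((\u.u) false) in (if z then z else false)) in (if y then 8 else (6 - 2))))
step 6: [let@0.0] ((if (if ((\u.u) false) then ((\u.u) false) else false) then 8 else (6 - 2)) - (let y = (let z = ((\u.u) false) in (if z then z else false)) in (if y then 8 else (6 - 2))))
step 7: [beta@0.0.0] ((if (if false then ((\u.u) false) else false) then 8 else (6 - 2)) - (let y = (let z = ((\u.u) false) in (if z then z else false)) in (if y then 8 else (6 - 2))))
step 8: [if@0.0] ((if false then 8 else (6 - 2)) - (let y = (let z = ((\u.u) false) in (if z then z else false)) in (if y then 8 else (6 - 2))))
step 9: [if@0] ((6 - 2) - (let y = (let z = ((\u.u) false) in (if z then z else false)) in (if y then 8 else (6 - 2))))
step 10: [delta@0] (4 - (let y = (let z = ((\u.u) false) in (if z then z else false)) in (if y then 8 else (6 - 2))))
step 11: [let@1] (4 - (if (let z = ((\u.u) false) in (if z then z else false)) then 8 else (6 - 2)))
step 12: [let@1.0] (4 - (if (if ((\u.u) false) then ((\u.u) false) else false) then 8 else (6 - 2)))
step 13: [beta@1.0.0] (4 - (if (if false then ((\u.u) false) else false) then 8 else (6 - 2)))
step 14: [if@1.0] (4 - (if false then 8 else (6 - 2)))
step 15: [if@1] (4 - (6 - 2))
step 16: [delta@1] (4 - 4)
step 17: [delta@root] 0

Answer: 0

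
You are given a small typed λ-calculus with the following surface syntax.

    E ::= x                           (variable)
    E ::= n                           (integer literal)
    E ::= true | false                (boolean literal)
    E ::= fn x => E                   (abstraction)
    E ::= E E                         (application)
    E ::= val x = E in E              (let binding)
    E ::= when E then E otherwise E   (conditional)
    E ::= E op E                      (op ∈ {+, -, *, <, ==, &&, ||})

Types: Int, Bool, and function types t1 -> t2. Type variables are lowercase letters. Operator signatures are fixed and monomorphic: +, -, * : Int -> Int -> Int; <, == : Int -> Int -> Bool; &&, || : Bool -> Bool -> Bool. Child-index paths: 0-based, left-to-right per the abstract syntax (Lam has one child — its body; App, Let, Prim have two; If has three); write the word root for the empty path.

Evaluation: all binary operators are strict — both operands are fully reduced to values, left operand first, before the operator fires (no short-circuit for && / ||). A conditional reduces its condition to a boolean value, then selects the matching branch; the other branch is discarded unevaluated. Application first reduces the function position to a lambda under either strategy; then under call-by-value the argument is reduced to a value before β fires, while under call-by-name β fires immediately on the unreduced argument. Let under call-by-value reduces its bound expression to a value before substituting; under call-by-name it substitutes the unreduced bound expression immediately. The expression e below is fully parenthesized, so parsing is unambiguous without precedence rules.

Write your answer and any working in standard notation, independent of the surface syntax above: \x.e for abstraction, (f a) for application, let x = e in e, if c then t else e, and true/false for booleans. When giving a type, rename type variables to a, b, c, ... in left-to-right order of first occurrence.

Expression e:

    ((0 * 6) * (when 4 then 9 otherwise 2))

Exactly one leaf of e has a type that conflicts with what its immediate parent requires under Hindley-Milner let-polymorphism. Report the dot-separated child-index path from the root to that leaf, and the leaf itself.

Answer: 1.0 : 4

Derivation:
  unify Int ~ Int
  unify Int ~ Int
  unify Int ~ Int
  unify Int ~ Bool
  FAIL: mismatch Int ~ Bool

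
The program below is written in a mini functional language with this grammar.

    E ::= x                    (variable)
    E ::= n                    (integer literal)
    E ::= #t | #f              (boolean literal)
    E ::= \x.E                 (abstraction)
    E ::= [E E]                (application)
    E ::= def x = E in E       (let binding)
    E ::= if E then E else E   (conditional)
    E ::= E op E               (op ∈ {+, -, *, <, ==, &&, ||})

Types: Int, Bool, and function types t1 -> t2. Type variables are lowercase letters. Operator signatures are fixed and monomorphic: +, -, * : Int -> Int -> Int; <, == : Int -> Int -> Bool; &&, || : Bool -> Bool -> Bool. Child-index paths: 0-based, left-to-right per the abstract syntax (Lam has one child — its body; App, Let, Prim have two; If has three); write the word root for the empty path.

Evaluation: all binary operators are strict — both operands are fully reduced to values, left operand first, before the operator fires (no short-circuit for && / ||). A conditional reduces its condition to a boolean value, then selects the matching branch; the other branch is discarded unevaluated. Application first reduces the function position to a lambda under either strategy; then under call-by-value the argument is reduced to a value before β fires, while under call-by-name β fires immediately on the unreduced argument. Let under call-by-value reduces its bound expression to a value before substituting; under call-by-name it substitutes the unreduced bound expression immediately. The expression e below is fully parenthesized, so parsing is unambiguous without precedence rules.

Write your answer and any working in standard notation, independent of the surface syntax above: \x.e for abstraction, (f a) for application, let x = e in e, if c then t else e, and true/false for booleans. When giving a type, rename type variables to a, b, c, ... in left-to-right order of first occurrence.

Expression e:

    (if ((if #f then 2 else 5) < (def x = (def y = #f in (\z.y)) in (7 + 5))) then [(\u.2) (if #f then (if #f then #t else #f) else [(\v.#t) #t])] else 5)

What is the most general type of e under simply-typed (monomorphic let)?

Derivation:
  unify Bool ~ Bool
  unify Int ~ Int
  unify Int ~ Int
let y : Bool
y : Bool
\z._ : a -> Bool
let x : a -> Bool
  unify Int ~ Int
  unify Int ~ Int
  unify Int ~ Int
  unify Bool ~ Bool
\u._ : b -> Int
  unify Bool ~ Bool
  unify Bool ~ Bool
  unify Bool ~ Bool
\v._ : c -> Bool
  unify c -> Bool ~ Bool -> d
  unify c ~ Bool
  unify Bool ~ d
_ _ : Bool
  unify Bool ~ Bool
  unify b -> Int ~ Bool -> e
  unify b ~ Bool
  unify Int ~ e
_ _ : Int
  unify Int ~ Int

Answer: Int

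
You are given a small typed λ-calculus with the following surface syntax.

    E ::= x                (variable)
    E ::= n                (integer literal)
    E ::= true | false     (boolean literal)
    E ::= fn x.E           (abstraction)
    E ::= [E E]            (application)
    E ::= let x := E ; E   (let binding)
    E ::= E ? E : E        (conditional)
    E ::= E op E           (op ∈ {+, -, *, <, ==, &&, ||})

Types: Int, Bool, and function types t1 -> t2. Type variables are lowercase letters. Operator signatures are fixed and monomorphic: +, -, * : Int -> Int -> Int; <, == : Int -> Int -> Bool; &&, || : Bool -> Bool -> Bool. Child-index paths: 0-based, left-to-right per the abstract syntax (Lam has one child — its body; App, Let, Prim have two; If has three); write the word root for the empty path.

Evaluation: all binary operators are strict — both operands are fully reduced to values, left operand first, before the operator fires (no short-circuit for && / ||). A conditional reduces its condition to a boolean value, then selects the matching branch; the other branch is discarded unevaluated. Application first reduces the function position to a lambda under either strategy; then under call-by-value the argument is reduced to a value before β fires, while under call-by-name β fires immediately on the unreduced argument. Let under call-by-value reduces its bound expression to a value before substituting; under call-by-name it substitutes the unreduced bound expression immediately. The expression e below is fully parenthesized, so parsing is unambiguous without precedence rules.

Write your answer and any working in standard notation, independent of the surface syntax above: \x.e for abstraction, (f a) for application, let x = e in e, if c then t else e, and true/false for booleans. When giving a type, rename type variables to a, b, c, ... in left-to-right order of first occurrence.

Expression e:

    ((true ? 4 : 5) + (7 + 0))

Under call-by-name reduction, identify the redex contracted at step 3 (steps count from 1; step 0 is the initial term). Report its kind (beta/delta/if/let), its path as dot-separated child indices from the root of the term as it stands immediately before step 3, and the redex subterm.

Answer: delta at root : (4 + 7)

Working:
step 0: ((if true then 4 else 5) + (7 + 0))
step 1: [if@0] (4 + (7 + 0))
step 2: [delta@1] (4 + 7)
step 3: [delta@root] 11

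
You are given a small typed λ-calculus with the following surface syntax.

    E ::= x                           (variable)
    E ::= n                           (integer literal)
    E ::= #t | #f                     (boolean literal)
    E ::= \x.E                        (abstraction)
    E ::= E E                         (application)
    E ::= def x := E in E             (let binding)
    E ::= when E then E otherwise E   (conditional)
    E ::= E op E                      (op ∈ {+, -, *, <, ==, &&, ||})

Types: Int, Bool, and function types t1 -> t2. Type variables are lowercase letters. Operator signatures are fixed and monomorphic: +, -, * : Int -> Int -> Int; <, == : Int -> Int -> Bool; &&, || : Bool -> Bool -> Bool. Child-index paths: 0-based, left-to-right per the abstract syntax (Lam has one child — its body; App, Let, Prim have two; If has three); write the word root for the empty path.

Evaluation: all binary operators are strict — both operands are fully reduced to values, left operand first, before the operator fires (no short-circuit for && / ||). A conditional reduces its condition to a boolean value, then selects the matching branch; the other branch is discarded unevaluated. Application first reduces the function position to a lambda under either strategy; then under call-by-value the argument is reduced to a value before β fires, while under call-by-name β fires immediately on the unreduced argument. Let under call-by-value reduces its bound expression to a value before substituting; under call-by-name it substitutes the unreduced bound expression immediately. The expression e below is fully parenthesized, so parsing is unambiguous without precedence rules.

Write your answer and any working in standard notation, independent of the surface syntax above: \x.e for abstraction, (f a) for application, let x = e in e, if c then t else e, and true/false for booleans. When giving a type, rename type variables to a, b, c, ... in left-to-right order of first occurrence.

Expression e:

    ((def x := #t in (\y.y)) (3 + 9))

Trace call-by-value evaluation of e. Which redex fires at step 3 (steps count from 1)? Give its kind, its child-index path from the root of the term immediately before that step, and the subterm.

Working:
step 0: ((let x = true in (\y.y)) (3 + 9))
step 1: [let@0] ((\y.y) (3 + 9))
step 2: [delta@1] ((\y.y) 12)
step 3: [beta@root] 12

Answer: beta at root : ((\y.y) 12)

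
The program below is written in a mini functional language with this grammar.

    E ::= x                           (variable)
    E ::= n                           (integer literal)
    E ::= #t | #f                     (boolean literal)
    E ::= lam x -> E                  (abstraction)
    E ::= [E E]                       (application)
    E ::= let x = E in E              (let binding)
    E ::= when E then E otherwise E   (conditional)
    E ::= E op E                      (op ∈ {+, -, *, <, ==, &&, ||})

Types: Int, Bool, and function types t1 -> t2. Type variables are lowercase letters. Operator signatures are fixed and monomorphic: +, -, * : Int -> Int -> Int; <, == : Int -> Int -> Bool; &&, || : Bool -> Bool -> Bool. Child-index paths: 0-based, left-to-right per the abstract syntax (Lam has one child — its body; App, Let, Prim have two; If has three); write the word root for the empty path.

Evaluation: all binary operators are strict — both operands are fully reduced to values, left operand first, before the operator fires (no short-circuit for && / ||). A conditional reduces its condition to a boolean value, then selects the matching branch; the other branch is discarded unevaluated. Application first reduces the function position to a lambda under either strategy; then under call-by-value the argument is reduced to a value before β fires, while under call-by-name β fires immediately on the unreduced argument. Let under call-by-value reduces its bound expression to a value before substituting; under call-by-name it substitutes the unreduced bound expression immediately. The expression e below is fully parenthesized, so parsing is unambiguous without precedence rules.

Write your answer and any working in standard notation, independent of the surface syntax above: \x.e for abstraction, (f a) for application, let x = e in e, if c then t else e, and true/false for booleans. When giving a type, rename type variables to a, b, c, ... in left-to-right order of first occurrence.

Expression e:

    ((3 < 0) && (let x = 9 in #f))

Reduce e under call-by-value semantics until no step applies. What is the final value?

Trace:
step 0: ((3 < 0) && (let x = 9 in false))
step 1: [delta@0] (false && (let x = 9 in false))
step 2: [let@1] (false && false)
step 3: [delta@root] false

Answer: false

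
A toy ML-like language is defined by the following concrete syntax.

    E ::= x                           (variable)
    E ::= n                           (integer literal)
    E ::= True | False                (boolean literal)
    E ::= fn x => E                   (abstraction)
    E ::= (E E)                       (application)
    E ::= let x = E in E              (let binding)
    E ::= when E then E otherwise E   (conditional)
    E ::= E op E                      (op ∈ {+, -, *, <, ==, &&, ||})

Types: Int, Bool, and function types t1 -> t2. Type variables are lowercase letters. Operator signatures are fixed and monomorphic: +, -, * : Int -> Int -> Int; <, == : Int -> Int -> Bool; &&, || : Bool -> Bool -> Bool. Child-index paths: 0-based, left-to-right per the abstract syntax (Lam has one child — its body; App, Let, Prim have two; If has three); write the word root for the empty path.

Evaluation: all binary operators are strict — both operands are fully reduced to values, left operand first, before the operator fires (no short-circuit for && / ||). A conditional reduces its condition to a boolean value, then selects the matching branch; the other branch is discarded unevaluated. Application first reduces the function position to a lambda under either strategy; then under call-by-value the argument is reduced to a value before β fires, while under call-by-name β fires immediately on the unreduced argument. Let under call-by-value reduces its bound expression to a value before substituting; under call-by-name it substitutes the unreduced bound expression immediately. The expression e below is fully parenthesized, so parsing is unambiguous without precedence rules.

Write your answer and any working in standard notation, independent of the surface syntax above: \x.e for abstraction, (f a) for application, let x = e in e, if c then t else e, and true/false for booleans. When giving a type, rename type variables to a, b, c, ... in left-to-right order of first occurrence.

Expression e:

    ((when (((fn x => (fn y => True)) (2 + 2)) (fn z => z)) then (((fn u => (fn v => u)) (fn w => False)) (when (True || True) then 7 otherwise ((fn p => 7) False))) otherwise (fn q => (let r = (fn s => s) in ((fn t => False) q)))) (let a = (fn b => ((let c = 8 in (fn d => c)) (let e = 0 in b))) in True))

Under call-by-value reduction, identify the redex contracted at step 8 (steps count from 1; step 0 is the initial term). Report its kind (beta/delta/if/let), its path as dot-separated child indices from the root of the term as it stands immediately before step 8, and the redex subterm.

Trace:
step 0: ((if (((\x.(\y.true)) (2 + 2)) (\z.z)) then (((\u.(\v.u)) (\w.false)) (if (true || true) then 7 else ((\p.7) false))) else (\q.(let r = (\s.s) in ((\t.false) q)))) (let a = (\b.((let c = 8 in (\d.c)) (let e = 0 in b))) in true))
step 1: [delta@0.0.0.1] ((if (((\x.(\y.true)) 4) (\z.z)) then (((\u.(\v.u)) (\w.false)) (if (true || true) then 7 else ((\p.7) false))) else (\q.(let r = (\s.s) in ((\t.false) q)))) (let a = (\b.((let c = 8 in (\d.c)) (let e = 0 in b))) in true))
step 2: [beta@0.0.0] ((if ((\y.true) (\z.z)) then (((\u.(\v.u)) (\w.false)) (if (true || true) then 7 else ((\p.7) false))) else (\q.(let r = (\s.s) in ((\t.false) q)))) (let a = (\b.((let c = 8 in (\d.c)) (let e = 0 in b))) in true))
step 3: [beta@0.0] ((if true then (((\u.(\v.u)) (\w.false)) (if (true || true) then 7 else ((\p.7) false))) else (\q.(let r = (\s.s) in ((\t.false) q)))) (let a = (\b.((let c = 8 in (\d.c)) (let e = 0 in b))) in true))
step 4: [if@0] ((((\u.(\v.u)) (\w.false)) (if (true || true) then 7 else ((\p.7) false))) (let a = (\b.((let c = 8 in (\d.c)) (let e = 0 in b))) in true))
step 5: [beta@0.0] (((\v.(\w.false)) (if (true || true) then 7 else ((\p.7) false))) (let a = (\b.((let c = 8 in (\d.c)) (let e = 0 in b))) in true))
step 6: [delta@0.1.0] (((\v.(\w.false)) (if true then 7 else ((\p.7) false))) (let a = (\b.((let c = 8 in (\d.c)) (let e = 0 in b))) in true))
step 7: [if@0.1] (((\v.(\w.false)) 7) (let a = (\b.((let c = 8 in (\d.c)) (let e = 0 in b))) in true))
step 8: [beta@0] ((\w.false) (let a = (\b.((let c = 8 in (\d.c)) (let e = 0 in b))) in true))

Answer: beta at 0 : ((\v.(\w.false)) 7)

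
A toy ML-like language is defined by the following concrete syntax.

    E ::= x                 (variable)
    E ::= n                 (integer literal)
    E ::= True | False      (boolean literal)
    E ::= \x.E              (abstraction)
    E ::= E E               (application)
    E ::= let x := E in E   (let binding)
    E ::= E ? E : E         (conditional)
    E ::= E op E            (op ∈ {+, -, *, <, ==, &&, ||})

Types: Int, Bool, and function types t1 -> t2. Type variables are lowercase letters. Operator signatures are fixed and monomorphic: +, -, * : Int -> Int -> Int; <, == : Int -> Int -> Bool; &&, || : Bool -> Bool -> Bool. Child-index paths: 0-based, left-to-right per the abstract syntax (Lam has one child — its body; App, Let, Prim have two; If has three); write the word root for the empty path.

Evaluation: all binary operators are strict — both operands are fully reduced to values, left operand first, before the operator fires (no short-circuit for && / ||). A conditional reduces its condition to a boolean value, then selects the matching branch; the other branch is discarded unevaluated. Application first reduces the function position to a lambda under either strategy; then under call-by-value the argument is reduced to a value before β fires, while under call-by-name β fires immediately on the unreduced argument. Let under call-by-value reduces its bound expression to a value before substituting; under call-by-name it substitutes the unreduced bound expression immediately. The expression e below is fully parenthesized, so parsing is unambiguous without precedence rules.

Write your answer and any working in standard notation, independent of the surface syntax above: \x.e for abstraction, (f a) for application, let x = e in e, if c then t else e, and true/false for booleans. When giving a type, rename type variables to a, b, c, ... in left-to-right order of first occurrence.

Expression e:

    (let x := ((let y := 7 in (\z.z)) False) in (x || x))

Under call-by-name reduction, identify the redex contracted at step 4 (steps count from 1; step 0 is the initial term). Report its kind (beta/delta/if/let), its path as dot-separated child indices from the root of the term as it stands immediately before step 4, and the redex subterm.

Answer: let at 1.0 : (let y = 7 in (\z.z))

Trace:
step 0: (let x = ((let y = 7 in (\z.z)) false) in (x || x))
step 1: [let@root] (((let y = 7 in (\z.z)) false) || ((let y = 7 in (\z.z)) false))
step 2: [let@0.0] (((\z.z) false) || ((let y = 7 in (\z.z)) false))
step 3: [beta@0] (false || ((let y = 7 in (\z.z)) false))
step 4: [let@1.0] (false || ((\z.z) false))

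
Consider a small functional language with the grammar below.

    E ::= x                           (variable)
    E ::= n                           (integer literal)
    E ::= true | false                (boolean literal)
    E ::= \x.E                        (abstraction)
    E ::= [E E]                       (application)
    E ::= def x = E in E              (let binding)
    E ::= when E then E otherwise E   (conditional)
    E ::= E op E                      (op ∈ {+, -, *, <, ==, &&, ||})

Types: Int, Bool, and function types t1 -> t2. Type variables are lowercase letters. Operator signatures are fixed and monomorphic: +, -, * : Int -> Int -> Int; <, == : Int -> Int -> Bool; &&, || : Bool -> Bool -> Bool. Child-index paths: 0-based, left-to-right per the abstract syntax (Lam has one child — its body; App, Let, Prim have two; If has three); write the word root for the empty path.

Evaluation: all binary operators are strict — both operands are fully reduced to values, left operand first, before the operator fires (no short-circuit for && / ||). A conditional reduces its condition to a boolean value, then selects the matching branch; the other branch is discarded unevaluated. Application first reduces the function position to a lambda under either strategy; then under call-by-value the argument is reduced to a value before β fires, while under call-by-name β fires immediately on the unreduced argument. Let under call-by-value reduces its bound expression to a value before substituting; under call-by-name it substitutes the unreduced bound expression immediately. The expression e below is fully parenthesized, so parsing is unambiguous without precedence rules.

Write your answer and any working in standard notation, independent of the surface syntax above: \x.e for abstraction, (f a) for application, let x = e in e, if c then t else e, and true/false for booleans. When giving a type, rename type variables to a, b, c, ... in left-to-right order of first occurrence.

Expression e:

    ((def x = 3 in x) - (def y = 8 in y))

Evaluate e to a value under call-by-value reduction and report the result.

Answer: -5

Derivation:
step 0: ((let x = 3 in x) - (let y = 8 in y))
step 1: [let@0] (3 - (let y = 8 in y))
step 2: [let@1] (3 - 8)
step 3: [delta@root] -5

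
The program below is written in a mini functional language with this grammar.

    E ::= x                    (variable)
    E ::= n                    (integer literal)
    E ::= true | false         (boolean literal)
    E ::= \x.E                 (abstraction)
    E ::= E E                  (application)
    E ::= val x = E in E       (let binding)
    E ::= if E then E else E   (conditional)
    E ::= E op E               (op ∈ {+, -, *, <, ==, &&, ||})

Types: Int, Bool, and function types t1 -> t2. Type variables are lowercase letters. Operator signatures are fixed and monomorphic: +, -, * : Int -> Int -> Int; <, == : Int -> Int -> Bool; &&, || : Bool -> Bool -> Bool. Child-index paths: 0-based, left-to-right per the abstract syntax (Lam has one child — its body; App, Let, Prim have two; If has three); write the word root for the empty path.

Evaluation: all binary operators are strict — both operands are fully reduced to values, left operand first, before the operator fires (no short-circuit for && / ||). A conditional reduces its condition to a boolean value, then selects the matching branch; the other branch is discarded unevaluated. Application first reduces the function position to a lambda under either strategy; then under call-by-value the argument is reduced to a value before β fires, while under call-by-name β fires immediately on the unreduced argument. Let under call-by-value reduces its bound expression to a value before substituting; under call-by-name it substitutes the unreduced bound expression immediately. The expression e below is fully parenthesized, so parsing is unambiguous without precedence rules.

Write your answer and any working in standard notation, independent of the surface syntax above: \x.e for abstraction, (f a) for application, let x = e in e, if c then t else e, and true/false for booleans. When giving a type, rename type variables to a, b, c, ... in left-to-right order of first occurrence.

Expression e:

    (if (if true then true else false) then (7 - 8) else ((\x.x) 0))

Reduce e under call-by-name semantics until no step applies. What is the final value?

Trace:
step 0: (if (if true then true else false) then (7 - 8) else ((\x.x) 0))
step 1: [if@0] (if true then (7 - 8) else ((\x.x) 0))
step 2: [if@root] (7 - 8)
step 3: [delta@root] -1

Answer: -1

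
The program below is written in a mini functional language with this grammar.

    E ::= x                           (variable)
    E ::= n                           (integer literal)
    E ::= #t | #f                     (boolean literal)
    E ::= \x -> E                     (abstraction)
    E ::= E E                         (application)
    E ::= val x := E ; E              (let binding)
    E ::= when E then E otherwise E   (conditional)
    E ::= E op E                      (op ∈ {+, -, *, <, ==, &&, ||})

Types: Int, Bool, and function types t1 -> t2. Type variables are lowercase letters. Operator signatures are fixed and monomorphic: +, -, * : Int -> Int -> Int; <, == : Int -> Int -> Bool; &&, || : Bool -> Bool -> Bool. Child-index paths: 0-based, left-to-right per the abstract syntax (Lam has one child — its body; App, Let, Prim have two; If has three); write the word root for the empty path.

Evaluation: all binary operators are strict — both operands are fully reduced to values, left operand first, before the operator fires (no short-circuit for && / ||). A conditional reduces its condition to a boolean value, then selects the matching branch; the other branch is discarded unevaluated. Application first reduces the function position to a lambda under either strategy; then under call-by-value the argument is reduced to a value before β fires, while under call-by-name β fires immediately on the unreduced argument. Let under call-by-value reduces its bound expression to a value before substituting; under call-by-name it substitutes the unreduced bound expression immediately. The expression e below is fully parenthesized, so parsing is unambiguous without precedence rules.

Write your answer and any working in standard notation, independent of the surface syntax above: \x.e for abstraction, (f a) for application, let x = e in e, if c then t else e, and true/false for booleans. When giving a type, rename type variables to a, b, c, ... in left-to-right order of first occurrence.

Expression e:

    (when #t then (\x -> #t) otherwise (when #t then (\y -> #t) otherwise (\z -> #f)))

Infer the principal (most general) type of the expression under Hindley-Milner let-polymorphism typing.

Answer: a -> Bool

Derivation:
  unify Bool ~ Bool
\x._ : a -> Bool
  unify Bool ~ Bool
\y._ : b -> Bool
\z._ : c -> Bool
  unify b -> Bool ~ c -> Bool
  unify b ~ c
  unify Bool ~ Bool
  unify a -> Bool ~ c -> Bool
  unify a ~ c
  unify Bool ~ Bool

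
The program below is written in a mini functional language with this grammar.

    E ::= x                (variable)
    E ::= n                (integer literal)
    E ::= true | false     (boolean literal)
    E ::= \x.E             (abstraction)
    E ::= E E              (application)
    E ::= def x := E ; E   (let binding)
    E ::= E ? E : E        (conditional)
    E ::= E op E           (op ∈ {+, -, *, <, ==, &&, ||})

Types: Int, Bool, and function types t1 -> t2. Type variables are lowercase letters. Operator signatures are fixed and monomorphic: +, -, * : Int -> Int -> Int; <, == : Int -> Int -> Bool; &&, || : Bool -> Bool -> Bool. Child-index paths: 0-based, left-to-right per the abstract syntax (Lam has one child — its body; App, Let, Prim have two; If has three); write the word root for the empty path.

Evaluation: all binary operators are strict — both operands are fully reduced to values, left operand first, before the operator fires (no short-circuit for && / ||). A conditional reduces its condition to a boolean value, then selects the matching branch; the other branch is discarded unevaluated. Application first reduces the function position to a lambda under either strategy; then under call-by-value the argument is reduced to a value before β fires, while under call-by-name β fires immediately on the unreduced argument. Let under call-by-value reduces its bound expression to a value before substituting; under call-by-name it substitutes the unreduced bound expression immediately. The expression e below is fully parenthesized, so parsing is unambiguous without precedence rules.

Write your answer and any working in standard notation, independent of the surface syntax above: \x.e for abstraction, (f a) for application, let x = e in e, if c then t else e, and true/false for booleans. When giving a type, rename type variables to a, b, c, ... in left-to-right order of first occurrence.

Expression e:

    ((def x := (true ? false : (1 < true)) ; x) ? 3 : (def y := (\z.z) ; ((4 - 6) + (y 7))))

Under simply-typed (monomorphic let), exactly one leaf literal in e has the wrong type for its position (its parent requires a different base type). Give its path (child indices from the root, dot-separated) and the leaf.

Answer: 0.0.2.1 : true

Trace:
  unify Bool ~ Bool
  unify Int ~ Int
  unify Bool ~ Int
  FAIL: mismatch Bool ~ Int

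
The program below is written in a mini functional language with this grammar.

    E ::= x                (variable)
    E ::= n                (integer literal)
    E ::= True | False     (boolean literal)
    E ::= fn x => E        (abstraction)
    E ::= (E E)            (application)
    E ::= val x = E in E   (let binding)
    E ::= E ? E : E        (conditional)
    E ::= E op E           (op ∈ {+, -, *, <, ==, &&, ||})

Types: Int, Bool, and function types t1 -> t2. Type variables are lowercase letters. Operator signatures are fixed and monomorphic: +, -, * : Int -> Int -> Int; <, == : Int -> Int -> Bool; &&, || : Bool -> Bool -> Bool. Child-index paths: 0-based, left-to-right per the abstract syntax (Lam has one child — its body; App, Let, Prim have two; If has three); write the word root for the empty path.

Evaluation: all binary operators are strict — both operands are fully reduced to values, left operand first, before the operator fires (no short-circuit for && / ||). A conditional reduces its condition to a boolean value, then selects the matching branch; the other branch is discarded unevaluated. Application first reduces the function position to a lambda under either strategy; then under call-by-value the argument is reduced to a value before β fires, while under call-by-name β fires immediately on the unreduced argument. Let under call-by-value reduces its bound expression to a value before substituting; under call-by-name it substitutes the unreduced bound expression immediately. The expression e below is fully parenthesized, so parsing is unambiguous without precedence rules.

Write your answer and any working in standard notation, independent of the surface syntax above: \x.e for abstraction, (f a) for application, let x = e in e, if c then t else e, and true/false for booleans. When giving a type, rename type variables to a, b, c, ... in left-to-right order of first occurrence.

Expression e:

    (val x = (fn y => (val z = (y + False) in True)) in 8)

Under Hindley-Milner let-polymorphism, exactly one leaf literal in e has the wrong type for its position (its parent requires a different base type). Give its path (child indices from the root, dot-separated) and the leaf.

Answer: 0.0.0.1 : false

Trace:
y : a
  unify a ~ Int
  unify Bool ~ Int
  FAIL: mismatch Bool ~ Int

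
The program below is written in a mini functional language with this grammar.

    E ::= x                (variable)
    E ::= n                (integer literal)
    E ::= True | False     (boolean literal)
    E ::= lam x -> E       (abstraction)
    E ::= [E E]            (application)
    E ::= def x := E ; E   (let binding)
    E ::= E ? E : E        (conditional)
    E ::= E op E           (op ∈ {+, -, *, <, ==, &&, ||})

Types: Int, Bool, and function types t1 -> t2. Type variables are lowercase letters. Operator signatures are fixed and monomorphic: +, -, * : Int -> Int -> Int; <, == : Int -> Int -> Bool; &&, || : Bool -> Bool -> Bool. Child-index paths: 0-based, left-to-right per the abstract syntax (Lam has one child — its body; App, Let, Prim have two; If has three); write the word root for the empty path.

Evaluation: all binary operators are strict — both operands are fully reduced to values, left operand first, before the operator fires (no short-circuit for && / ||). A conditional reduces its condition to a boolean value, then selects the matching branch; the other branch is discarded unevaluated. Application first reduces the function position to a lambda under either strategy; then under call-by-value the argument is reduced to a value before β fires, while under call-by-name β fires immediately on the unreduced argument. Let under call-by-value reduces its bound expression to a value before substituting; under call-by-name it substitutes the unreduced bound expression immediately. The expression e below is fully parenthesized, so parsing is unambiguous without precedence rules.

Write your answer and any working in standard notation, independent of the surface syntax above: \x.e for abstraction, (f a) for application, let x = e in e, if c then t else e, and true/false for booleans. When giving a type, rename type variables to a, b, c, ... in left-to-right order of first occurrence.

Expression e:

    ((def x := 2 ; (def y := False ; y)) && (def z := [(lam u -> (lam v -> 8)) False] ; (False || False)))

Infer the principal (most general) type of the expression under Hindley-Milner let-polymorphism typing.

Answer: Bool

Derivation:
let x : Int
let y : Bool
y : Bool
  unify Bool ~ Bool
\v._ : b -> Int
\u._ : a -> b -> Int
  unify a -> b -> Int ~ Bool -> c
  unify a ~ Bool
  unify b -> Int ~ c
_ _ : b -> Int
let z : forall. b -> Int
  unify Bool ~ Bool
  unify Bool ~ Bool
  unify Bool ~ Bool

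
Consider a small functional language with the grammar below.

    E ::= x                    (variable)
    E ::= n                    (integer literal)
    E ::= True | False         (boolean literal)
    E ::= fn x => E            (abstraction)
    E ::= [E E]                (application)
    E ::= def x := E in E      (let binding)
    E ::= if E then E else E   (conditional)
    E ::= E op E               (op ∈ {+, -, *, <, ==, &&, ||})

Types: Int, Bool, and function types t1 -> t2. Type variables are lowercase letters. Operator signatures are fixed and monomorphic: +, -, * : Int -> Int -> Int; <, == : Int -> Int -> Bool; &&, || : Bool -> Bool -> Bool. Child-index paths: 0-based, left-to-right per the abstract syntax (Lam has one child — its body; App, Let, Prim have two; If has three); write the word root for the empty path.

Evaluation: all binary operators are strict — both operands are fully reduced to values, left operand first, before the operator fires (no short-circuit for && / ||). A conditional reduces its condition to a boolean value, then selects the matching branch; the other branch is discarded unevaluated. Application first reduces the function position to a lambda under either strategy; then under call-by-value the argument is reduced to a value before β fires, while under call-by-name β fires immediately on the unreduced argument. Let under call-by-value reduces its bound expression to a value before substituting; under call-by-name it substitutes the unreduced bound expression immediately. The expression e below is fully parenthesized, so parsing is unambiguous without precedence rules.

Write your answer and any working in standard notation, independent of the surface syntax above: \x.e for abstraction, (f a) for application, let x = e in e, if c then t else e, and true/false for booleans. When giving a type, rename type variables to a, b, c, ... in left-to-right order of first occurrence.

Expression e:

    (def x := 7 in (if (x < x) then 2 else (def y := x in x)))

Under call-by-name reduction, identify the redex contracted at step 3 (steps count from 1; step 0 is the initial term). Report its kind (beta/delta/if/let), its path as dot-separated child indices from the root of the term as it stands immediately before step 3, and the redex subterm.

Answer: if at root : (if false then 2 else (let y = 7 in 7))

Derivation:
step 0: (let x = 7 in (if (x < x) then 2 else (let y = x in x)))
step 1: [let@root] (if (7 < 7) then 2 else (let y = 7 in 7))
step 2: [delta@0] (if false then 2 else (let y = 7 in 7))
step 3: [if@root] (let y = 7 in 7)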